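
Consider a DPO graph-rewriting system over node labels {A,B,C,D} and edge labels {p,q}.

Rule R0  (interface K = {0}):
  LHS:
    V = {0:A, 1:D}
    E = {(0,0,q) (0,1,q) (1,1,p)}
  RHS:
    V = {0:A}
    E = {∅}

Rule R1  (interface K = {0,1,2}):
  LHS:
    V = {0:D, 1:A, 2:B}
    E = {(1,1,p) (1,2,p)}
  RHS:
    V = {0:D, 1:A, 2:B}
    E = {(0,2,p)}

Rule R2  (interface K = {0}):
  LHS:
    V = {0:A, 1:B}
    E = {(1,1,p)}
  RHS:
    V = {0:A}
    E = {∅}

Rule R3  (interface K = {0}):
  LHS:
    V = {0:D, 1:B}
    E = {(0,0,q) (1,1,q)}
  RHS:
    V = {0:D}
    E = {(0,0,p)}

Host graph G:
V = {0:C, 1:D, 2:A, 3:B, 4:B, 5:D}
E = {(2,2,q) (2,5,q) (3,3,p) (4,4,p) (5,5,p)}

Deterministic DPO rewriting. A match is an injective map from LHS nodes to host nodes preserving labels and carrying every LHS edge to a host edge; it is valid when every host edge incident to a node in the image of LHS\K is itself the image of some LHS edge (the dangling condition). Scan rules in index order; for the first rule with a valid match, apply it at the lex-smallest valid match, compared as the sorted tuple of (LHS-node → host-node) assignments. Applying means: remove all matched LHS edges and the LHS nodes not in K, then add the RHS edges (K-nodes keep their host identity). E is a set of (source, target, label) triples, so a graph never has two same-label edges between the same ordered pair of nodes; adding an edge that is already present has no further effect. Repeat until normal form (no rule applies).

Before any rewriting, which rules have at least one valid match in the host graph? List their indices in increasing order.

R0: 1 valid match — {0↦2, 1↦5}
R1: no valid match — LHS pattern not found
R2: 2 valid matches — {0↦2, 1↦3}, {0↦2, 1↦4}
R3: no valid match — LHS pattern not found

Answer: [R0,R2]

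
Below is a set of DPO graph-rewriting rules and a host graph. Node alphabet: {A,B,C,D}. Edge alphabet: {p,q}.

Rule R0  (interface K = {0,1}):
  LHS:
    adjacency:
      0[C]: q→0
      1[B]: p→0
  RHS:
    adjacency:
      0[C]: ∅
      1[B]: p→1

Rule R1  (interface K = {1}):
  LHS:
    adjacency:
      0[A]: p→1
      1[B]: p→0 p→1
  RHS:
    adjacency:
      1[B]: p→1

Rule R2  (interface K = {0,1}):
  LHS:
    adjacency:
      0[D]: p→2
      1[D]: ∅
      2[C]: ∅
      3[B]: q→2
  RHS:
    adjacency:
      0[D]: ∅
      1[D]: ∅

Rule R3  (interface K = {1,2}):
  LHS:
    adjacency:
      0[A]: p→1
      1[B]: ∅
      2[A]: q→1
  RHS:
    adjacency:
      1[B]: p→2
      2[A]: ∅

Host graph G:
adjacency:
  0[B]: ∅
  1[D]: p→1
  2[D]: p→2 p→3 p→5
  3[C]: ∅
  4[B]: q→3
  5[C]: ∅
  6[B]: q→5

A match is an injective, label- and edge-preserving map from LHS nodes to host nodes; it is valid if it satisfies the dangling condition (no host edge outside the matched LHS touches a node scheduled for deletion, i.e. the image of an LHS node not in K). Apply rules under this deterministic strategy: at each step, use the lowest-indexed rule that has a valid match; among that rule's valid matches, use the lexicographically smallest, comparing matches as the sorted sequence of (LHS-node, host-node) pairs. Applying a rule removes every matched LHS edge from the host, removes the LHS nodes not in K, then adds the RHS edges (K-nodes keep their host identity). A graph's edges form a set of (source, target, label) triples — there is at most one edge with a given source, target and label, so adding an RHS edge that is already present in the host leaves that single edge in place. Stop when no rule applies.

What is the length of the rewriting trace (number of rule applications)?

start.  V:7 E:6  edges: 1-p->1 2-p->2 2-p->3 2-p->5 4-q->3 6-q->5
1. fire R2 via {0↦2, 1↦1, 2↦3, 3↦4}  →  V:5 E:4  edges: 1-p->1 2-p->2 2-p->5 6-q->5
2. fire R2 via {0↦2, 1↦1, 2↦5, 3↦6}  →  V:3 E:2  edges: 1-p->1 2-p->2
final graph: no rule applies after step 2

Answer: 2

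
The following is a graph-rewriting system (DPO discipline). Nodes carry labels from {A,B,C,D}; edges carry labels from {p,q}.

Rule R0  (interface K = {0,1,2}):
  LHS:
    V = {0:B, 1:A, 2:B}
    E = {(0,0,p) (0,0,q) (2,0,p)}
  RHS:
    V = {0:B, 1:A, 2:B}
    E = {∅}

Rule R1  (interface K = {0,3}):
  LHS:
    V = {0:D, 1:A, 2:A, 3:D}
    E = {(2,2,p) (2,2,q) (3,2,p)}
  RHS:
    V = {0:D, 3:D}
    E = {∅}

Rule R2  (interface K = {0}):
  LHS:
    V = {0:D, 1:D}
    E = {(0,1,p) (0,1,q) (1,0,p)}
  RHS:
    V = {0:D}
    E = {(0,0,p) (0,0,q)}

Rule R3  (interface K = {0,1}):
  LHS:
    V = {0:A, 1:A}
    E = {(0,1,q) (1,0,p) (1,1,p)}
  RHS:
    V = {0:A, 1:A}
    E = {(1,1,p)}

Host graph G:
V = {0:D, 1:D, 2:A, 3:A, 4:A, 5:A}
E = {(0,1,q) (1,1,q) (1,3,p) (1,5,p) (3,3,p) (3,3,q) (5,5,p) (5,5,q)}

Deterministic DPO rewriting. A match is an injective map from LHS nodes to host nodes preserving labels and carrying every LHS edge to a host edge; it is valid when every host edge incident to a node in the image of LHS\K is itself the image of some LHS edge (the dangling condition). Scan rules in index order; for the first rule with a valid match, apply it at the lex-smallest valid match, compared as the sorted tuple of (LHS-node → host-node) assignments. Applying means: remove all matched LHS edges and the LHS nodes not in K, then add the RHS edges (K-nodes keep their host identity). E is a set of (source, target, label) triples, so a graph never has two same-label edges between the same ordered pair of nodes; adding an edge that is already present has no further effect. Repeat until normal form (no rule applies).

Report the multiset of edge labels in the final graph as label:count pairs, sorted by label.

Answer: q:2

Rewrite trace:
initial: |V|=6 |E|=8  E = 0-q->1 1-q->1 1-p->3 1-p->5 3-p->3 3-q->3 5-p->5 5-q->5
step 1: apply R1 at {0↦0, 1↦2, 2↦3, 3↦1}  → |V|=4 |E|=5  E = 0-q->1 1-q->1 1-p->5 5-p->5 5-q->5
step 2: apply R1 at {0↦0, 1↦4, 2↦5, 3↦1}  → |V|=2 |E|=2  E = 0-q->1 1-q->1
halt: no rule applies after step 2
NF edges: [(0, 1, 'q'), (1, 1, 'q')]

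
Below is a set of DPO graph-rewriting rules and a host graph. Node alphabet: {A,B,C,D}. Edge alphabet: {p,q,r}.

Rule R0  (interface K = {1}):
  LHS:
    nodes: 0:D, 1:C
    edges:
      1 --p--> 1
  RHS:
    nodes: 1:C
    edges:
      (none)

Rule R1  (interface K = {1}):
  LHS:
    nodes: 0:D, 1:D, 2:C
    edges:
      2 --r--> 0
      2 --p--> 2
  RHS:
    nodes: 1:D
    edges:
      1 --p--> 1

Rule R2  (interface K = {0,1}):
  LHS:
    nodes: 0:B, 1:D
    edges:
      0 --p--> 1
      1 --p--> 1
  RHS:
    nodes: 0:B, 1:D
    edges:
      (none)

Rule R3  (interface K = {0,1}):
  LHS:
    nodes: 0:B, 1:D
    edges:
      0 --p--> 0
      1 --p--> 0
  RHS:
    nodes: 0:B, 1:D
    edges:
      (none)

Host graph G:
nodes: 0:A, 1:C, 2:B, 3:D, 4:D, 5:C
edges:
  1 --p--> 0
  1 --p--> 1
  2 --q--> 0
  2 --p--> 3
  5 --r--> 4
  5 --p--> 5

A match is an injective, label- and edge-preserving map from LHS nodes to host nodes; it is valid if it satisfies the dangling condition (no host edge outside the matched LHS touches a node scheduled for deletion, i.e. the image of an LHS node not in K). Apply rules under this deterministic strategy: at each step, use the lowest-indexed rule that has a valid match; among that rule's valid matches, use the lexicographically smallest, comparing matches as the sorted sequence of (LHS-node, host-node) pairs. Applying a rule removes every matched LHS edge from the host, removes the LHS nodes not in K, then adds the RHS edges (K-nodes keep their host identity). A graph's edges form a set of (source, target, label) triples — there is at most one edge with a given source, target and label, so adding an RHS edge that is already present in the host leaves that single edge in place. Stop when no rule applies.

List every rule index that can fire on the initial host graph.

Answer: [R1]

Rewrite trace:
R0: no valid match — 4 raw matches, all fail dangling condition
R1: 1 valid match — {0↦4, 1↦3, 2↦5}
R2: no valid match — LHS pattern not found
R3: no valid match — LHS pattern not found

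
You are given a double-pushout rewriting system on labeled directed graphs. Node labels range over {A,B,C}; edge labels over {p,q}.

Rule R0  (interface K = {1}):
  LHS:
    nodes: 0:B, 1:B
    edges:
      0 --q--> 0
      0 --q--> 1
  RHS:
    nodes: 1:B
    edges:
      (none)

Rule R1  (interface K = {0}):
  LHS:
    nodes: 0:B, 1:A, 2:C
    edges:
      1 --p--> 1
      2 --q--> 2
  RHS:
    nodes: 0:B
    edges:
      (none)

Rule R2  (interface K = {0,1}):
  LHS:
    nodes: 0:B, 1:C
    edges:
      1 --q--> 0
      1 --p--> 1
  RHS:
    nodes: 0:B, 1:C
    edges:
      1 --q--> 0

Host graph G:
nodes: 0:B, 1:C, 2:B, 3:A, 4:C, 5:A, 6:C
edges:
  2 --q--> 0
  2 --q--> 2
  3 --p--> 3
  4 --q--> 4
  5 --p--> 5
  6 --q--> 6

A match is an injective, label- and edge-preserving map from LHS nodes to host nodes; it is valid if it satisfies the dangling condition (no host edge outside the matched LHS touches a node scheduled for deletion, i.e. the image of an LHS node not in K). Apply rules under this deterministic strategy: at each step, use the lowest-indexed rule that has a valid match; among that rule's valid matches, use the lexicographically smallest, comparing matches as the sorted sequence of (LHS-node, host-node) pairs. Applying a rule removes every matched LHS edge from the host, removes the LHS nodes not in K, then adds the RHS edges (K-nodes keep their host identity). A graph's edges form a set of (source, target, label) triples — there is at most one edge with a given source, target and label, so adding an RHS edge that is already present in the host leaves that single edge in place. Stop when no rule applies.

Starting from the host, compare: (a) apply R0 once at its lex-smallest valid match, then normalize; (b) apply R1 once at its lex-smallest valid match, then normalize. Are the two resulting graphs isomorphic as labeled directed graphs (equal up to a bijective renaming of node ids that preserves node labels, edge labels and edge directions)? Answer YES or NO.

branch R0-first: apply at {0↦2, 1↦0} → |E|=4, then 2 more step(s) → NF |V|=2 |E|=0 V={0:B, 1:C} E=∅
branch R1-first: apply at {0↦0, 1↦3, 2↦4} → |E|=4, then 2 more step(s) → NF |V|=2 |E|=0 V={0:B, 1:C} E=∅
graphs isomorphic (equal up to label-preserving node renaming)

Answer: YES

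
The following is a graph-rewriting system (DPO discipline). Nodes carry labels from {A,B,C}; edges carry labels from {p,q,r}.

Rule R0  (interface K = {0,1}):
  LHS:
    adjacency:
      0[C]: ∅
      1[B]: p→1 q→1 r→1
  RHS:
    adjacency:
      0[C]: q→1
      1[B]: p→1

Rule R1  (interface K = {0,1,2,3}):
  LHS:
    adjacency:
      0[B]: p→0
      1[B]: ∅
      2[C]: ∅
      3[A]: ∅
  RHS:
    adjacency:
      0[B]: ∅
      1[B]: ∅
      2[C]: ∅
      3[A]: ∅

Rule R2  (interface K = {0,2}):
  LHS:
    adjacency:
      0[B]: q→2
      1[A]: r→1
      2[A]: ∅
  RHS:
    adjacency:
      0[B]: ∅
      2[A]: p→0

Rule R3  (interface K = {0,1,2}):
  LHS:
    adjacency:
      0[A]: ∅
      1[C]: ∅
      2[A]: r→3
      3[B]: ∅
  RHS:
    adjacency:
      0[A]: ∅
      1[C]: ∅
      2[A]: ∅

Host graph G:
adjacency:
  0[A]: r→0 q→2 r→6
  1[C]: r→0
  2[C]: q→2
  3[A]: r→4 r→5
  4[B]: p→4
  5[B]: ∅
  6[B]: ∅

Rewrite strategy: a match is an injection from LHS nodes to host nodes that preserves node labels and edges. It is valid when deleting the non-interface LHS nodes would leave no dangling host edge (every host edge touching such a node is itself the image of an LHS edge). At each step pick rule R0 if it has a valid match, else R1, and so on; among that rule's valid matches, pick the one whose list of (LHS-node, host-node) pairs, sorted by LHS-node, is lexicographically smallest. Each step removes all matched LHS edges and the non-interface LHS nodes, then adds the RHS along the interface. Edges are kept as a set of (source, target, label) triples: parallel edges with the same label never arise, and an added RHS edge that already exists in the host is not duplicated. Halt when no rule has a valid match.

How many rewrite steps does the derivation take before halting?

Answer: 4

Steps:
initial: |V|=7 |E|=8  E = 0-r->0 0-q->2 0-r->6 1-r->0 2-q->2 3-r->4 3-r->5 4-p->4
step 1: apply R1 at {0↦4, 1↦5, 2↦1, 3↦0}  → |V|=7 |E|=7  E = 0-r->0 0-q->2 0-r->6 1-r->0 2-q->2 3-r->4 3-r->5
step 2: apply R3 at {0↦0, 1↦1, 2↦3, 3↦4}  → |V|=6 |E|=6  E = 0-r->0 0-q->2 0-r->6 1-r->0 2-q->2 3-r->5
step 3: apply R3 at {0↦0, 1↦1, 2↦3, 3↦5}  → |V|=5 |E|=5  E = 0-r->0 0-q->2 0-r->6 1-r->0 2-q->2
step 4: apply R3 at {0↦3, 1↦1, 2↦0, 3↦6}  → |V|=4 |E|=4  E = 0-r->0 0-q->2 1-r->0 2-q->2
normal form: no rule applies after step 4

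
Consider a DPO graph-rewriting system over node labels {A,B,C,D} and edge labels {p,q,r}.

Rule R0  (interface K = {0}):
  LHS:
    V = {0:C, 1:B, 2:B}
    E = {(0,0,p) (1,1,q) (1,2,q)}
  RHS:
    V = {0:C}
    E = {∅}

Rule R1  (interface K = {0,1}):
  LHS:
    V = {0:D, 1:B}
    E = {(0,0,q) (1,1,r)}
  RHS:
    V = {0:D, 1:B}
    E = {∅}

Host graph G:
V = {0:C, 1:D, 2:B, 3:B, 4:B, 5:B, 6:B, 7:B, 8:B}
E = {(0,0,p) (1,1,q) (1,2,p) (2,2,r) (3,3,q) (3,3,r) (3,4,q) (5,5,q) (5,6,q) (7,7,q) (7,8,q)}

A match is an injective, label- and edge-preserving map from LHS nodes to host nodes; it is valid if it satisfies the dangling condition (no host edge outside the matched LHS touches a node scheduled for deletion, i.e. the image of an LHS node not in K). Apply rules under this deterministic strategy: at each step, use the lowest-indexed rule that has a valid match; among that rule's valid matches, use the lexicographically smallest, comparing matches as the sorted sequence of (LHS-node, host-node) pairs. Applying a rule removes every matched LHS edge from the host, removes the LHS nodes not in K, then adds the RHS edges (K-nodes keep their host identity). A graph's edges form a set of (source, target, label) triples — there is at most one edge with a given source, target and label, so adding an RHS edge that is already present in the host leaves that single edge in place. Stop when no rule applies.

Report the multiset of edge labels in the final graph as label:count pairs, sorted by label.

initial: |V|=9 |E|=11  E = 0-p->0 1-q->1 1-p->2 2-r->2 3-q->3 3-r->3 3-q->4 5-q->5 5-q->6 7-q->7 7-q->8
step 1: apply R0 at {0↦0, 1↦5, 2↦6}  → |V|=7 |E|=8  E = 1-q->1 1-p->2 2-r->2 3-q->3 3-r->3 3-q->4 7-q->7 7-q->8
step 2: apply R1 at {0↦1, 1↦2}  → |V|=7 |E|=6  E = 1-p->2 3-q->3 3-r->3 3-q->4 7-q->7 7-q->8
normal form: no rule applies after step 2
NF edges: [(1, 2, 'p'), (3, 3, 'q'), (3, 3, 'r'), (3, 4, 'q'), (7, 7, 'q'), (7, 8, 'q')]

Answer: p:1 q:4 r:1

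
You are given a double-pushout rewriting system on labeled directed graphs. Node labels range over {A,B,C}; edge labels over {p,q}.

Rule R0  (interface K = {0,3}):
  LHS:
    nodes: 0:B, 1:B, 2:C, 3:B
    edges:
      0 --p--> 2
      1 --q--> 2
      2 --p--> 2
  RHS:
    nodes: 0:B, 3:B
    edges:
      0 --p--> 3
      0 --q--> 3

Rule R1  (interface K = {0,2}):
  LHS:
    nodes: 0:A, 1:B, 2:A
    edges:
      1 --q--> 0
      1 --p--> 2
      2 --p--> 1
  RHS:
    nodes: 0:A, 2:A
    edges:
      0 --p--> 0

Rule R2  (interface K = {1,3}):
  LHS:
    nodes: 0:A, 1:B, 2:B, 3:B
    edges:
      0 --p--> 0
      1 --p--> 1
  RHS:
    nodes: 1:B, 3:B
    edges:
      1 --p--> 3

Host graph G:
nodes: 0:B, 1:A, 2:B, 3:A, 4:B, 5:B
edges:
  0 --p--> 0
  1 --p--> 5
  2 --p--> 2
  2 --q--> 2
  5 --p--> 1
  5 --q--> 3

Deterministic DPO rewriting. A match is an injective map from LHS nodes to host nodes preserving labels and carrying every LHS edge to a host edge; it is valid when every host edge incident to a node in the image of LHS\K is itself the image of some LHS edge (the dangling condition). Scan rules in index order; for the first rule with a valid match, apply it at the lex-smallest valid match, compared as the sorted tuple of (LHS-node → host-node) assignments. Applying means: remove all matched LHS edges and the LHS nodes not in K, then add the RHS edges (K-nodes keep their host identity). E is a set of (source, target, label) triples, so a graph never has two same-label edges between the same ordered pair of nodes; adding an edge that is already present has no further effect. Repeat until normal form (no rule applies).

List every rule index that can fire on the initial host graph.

R0: no valid match — LHS pattern not found
R1: 1 valid match — {0↦3, 1↦5, 2↦1}
R2: no valid match — LHS pattern not found

Answer: [R1]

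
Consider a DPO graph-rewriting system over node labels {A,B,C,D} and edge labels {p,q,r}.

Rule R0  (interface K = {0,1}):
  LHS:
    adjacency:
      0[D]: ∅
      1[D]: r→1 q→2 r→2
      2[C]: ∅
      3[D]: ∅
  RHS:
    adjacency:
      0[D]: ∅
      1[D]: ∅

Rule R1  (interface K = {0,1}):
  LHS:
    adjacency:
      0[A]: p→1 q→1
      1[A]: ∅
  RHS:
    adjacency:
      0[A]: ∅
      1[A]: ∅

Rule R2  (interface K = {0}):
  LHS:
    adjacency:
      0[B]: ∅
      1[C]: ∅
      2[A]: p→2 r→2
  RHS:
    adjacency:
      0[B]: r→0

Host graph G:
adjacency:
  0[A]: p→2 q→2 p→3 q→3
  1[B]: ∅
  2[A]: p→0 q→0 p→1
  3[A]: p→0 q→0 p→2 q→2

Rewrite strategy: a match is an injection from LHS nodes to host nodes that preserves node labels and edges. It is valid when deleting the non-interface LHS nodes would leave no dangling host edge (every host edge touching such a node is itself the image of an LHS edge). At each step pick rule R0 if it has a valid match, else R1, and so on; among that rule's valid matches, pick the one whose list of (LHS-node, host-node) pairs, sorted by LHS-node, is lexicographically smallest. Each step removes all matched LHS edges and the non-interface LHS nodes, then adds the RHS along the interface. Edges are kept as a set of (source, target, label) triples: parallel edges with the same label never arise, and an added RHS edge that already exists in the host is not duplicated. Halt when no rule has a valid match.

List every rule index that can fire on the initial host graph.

Answer: [R1]

Rewrite trace:
R0: no valid match — LHS pattern not found
R1: 5 valid matches — {0↦0, 1↦2}, {0↦0, 1↦3}, {0↦2, 1↦0} (+2 more)
R2: no valid match — LHS pattern not found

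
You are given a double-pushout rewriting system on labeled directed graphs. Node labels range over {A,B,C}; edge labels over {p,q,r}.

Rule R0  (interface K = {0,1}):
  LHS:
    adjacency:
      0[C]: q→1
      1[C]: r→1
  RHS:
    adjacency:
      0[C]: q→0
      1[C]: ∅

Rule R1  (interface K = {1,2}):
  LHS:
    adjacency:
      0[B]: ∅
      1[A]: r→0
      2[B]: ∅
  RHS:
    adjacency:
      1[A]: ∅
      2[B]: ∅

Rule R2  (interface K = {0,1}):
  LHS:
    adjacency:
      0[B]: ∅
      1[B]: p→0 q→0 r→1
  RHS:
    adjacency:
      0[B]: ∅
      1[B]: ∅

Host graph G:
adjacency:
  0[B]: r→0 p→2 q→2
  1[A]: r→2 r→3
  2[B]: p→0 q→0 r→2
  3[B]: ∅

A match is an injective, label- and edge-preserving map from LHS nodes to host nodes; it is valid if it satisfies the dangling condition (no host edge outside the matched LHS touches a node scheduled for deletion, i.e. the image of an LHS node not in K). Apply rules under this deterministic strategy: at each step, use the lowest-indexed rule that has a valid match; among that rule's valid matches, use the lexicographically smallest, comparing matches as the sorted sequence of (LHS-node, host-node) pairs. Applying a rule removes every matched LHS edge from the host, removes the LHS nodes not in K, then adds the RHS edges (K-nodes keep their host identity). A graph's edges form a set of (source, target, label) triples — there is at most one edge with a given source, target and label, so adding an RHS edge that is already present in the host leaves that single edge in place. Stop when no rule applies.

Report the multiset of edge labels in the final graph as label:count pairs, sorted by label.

Answer: (no edges)

Derivation:
start.  V:4 E:8  edges: 0-r->0 0-p->2 0-q->2 1-r->2 1-r->3 2-p->0 2-q->0 2-r->2
1. fire R1 via {0↦3, 1↦1, 2↦0}  →  V:3 E:7  edges: 0-r->0 0-p->2 0-q->2 1-r->2 2-p->0 2-q->0 2-r->2
2. fire R2 via {0↦0, 1↦2}  →  V:3 E:4  edges: 0-r->0 0-p->2 0-q->2 1-r->2
3. fire R2 via {0↦2, 1↦0}  →  V:3 E:1  edges: 1-r->2
4. fire R1 via {0↦2, 1↦1, 2↦0}  →  V:2 E:0  edges: ∅
final graph: no rule applies after step 4
NF edges: []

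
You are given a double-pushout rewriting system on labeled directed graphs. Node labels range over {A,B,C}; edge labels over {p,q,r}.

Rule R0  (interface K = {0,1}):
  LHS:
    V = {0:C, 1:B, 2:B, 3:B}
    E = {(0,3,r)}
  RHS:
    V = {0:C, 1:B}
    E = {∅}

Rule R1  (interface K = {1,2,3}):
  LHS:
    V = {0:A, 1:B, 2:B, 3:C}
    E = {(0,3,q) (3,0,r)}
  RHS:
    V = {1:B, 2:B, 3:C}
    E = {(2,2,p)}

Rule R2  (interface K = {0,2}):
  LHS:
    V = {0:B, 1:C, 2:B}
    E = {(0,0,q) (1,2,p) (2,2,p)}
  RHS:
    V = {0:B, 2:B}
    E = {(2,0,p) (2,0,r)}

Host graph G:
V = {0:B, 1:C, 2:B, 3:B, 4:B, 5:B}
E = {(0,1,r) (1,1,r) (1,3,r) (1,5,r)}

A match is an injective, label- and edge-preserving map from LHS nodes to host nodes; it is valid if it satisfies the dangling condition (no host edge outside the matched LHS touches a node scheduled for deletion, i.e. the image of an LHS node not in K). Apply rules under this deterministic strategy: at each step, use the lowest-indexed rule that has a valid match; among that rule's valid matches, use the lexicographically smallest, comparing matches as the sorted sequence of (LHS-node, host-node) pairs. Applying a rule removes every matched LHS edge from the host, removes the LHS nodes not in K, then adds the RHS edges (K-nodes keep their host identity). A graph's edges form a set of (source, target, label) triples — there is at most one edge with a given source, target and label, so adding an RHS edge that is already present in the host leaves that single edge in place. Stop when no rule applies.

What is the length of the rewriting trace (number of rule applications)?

Answer: 2

Steps:
[0] host  ⇒  6 nodes, 4 edges  {0-r->1 1-r->1 1-r->3 1-r->5}
[1] R0 @ {0↦1, 1↦0, 2↦2, 3↦3}  ⇒  4 nodes, 3 edges  {0-r->1 1-r->1 1-r->5}
[2] R0 @ {0↦1, 1↦0, 2↦4, 3↦5}  ⇒  2 nodes, 2 edges  {0-r->1 1-r->1}
final graph: no rule applies after step 2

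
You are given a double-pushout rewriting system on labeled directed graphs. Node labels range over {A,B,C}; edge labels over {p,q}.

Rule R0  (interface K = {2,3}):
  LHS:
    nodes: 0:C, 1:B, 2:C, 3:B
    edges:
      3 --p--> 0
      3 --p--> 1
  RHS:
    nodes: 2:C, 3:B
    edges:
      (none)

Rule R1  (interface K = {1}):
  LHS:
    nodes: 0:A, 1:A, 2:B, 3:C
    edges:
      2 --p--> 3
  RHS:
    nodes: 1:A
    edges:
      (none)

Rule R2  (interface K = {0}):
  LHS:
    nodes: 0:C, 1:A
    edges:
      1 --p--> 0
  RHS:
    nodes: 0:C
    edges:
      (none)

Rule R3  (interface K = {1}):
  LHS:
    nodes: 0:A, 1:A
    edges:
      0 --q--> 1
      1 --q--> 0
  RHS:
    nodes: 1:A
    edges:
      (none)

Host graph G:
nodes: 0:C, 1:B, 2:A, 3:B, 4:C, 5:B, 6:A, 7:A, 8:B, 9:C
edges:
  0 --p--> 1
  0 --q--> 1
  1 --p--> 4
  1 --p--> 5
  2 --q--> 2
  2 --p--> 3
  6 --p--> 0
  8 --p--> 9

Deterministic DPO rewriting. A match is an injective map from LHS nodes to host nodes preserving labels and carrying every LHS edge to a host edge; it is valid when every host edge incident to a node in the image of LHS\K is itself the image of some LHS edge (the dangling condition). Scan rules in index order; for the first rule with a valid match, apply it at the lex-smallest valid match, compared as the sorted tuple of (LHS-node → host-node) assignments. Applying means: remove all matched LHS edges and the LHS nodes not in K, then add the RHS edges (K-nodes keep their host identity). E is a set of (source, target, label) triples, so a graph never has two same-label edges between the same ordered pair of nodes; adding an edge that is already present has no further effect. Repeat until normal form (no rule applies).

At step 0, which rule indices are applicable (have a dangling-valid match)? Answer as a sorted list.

R0: 2 valid matches — {0↦4, 1↦5, 2↦0, 3↦1}, {0↦4, 1↦5, 2↦9, 3↦1}
R1: 2 valid matches — {0↦7, 1↦2, 2↦8, 3↦9}, {0↦7, 1↦6, 2↦8, 3↦9}
R2: 1 valid match — {0↦0, 1↦6}
R3: no valid match — LHS pattern not found

Answer: [R0,R1,R2]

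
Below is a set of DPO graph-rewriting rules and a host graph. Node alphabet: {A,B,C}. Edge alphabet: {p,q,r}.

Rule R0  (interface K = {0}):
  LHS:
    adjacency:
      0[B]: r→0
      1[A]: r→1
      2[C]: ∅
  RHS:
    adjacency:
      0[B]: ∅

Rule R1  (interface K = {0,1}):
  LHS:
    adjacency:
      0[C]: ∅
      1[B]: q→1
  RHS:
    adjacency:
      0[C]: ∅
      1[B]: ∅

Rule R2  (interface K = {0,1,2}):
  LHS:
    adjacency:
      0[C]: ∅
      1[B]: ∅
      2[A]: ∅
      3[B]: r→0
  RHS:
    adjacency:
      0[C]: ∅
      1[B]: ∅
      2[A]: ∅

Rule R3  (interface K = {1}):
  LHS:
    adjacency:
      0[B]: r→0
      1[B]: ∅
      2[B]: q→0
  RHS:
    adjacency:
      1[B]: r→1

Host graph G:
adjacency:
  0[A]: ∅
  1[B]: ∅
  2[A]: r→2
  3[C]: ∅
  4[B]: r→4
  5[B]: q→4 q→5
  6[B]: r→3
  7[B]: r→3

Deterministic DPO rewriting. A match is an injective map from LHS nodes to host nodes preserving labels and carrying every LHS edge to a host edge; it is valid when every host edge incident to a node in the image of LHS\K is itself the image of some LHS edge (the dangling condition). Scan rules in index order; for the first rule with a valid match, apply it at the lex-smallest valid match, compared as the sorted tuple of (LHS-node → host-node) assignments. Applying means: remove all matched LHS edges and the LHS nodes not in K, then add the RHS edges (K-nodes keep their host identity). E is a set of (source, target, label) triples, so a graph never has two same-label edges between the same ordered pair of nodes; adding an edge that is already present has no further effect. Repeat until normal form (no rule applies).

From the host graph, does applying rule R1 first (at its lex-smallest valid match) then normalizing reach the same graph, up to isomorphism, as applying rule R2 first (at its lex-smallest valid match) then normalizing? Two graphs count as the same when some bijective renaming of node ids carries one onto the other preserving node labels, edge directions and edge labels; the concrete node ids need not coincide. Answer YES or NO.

branch R1-first: apply at {0↦3, 1↦5} → |E|=5, then 3 more step(s) → NF |V|=4 |E|=1 V={0:A, 1:B, 4:B, 5:B} E=5-q->4
branch R2-first: apply at {0↦3, 1↦1, 2↦0, 3↦6} → |E|=5, then 3 more step(s) → NF |V|=4 |E|=1 V={0:A, 1:B, 4:B, 5:B} E=5-q->4
graphs isomorphic (equal up to label-preserving node renaming)

Answer: YES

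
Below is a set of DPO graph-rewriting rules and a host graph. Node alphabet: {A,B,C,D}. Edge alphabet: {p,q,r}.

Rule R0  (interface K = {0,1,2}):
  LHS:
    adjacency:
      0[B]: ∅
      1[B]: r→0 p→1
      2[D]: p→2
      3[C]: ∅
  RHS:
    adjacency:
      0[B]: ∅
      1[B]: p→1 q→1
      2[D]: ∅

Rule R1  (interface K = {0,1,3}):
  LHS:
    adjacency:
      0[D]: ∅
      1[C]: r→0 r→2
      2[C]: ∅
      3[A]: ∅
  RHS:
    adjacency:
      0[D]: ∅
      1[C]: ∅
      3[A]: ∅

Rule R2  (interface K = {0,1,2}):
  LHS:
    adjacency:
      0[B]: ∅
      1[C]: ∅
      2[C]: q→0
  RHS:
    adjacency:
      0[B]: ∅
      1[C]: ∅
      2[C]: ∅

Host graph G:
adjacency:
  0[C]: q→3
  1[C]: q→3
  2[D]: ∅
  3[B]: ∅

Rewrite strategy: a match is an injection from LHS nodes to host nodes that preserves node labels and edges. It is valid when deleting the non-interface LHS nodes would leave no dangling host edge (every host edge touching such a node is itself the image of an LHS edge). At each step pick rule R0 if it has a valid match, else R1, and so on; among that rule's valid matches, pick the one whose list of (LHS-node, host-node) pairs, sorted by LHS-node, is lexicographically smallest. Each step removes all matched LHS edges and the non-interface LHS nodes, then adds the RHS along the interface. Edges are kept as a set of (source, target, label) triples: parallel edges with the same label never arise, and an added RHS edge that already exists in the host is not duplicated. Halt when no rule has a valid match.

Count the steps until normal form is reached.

start.  V:4 E:2  edges: 0-q->3 1-q->3
1. fire R2 via {0↦3, 1↦0, 2↦1}  →  V:4 E:1  edges: 0-q->3
2. fire R2 via {0↦3, 1↦1, 2↦0}  →  V:4 E:0  edges: ∅
final graph: no rule applies after step 2

Answer: 2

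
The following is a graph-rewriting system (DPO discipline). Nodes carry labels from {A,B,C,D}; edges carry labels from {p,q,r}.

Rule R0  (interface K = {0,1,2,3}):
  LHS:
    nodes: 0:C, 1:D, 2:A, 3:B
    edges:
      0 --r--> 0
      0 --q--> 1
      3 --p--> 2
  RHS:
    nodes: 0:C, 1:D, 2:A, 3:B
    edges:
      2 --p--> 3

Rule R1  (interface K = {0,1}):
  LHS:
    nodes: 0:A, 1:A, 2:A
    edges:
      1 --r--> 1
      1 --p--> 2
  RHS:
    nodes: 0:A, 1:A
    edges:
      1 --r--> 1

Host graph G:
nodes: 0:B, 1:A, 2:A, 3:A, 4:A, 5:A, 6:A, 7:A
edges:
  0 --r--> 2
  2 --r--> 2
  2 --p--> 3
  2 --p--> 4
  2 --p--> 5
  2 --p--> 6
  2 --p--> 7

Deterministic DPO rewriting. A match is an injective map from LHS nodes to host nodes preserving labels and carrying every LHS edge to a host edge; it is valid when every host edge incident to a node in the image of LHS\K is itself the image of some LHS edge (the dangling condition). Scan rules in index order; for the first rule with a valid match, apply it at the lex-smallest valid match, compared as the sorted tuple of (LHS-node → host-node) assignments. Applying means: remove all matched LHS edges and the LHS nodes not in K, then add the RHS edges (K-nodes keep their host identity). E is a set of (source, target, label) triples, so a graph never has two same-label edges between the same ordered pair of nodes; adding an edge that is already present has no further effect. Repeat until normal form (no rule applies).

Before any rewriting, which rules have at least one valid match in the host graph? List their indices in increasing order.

R0: no valid match — LHS pattern not found
R1: 25 valid matches — {0↦1, 1↦2, 2↦3}, {0↦1, 1↦2, 2↦4}, {0↦1, 1↦2, 2↦5} (+22 more)

Answer: [R1]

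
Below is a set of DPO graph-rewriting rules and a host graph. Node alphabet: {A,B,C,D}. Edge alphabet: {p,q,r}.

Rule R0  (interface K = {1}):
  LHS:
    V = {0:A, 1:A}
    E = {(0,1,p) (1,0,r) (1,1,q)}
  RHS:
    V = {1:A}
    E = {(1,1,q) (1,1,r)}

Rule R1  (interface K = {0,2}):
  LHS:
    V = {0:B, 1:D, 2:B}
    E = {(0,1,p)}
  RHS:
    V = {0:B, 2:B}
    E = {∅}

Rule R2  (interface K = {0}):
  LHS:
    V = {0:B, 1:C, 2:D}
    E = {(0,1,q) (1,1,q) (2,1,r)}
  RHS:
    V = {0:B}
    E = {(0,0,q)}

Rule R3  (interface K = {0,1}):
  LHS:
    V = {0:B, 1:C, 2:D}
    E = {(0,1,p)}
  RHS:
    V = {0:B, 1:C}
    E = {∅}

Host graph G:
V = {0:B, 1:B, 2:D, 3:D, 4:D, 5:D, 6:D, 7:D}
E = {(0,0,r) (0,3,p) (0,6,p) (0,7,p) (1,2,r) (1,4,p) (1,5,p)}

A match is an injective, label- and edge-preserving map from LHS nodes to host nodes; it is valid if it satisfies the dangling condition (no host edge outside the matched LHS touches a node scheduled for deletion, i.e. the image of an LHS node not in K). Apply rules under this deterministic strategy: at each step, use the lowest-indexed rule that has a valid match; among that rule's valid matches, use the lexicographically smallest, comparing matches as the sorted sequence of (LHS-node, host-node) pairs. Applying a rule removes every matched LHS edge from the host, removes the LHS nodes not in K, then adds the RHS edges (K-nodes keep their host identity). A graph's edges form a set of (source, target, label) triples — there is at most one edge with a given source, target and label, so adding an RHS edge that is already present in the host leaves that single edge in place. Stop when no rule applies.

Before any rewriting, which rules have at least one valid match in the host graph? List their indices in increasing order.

Answer: [R1]

Derivation:
R0: no valid match — LHS pattern not found
R1: 5 valid matches — {0↦0, 1↦3, 2↦1}, {0↦0, 1↦6, 2↦1}, {0↦0, 1↦7, 2↦1} (+2 more)
R2: no valid match — LHS pattern not found
R3: no valid match — LHS pattern not found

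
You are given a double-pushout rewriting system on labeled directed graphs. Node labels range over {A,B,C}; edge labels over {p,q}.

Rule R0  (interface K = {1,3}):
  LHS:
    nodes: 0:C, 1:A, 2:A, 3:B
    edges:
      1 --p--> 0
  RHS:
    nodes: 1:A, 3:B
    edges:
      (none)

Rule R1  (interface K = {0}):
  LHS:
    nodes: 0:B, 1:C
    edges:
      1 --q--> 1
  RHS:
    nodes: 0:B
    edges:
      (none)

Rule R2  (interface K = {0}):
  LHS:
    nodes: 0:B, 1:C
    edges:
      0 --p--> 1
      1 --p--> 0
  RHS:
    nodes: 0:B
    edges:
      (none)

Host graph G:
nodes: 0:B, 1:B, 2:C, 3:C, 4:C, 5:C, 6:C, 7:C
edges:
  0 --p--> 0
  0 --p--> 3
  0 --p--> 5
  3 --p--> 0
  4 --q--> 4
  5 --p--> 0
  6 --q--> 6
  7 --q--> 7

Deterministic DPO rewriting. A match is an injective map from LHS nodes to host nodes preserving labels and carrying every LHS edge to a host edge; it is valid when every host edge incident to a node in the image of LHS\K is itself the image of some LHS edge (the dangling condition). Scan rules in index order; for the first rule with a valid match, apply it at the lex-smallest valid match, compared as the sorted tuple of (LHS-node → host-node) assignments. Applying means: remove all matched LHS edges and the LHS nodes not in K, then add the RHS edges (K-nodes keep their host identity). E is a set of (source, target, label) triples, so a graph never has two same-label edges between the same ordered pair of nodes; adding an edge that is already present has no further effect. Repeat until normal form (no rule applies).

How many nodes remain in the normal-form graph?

start.  V:8 E:8  edges: 0-p->0 0-p->3 0-p->5 3-p->0 4-q->4 5-p->0 6-q->6 7-q->7
1. fire R1 via {0↦0, 1↦4}  →  V:7 E:7  edges: 0-p->0 0-p->3 0-p->5 3-p->0 5-p->0 6-q->6 7-q->7
2. fire R1 via {0↦0, 1↦6}  →  V:6 E:6  edges: 0-p->0 0-p->3 0-p->5 3-p->0 5-p->0 7-q->7
3. fire R1 via {0↦0, 1↦7}  →  V:5 E:5  edges: 0-p->0 0-p->3 0-p->5 3-p->0 5-p->0
4. fire R2 via {0↦0, 1↦3}  →  V:4 E:3  edges: 0-p->0 0-p->5 5-p->0
5. fire R2 via {0↦0, 1↦5}  →  V:3 E:1  edges: 0-p->0
final graph: no rule applies after step 5
NF nodes: {0:B, 1:B, 2:C}

Answer: 3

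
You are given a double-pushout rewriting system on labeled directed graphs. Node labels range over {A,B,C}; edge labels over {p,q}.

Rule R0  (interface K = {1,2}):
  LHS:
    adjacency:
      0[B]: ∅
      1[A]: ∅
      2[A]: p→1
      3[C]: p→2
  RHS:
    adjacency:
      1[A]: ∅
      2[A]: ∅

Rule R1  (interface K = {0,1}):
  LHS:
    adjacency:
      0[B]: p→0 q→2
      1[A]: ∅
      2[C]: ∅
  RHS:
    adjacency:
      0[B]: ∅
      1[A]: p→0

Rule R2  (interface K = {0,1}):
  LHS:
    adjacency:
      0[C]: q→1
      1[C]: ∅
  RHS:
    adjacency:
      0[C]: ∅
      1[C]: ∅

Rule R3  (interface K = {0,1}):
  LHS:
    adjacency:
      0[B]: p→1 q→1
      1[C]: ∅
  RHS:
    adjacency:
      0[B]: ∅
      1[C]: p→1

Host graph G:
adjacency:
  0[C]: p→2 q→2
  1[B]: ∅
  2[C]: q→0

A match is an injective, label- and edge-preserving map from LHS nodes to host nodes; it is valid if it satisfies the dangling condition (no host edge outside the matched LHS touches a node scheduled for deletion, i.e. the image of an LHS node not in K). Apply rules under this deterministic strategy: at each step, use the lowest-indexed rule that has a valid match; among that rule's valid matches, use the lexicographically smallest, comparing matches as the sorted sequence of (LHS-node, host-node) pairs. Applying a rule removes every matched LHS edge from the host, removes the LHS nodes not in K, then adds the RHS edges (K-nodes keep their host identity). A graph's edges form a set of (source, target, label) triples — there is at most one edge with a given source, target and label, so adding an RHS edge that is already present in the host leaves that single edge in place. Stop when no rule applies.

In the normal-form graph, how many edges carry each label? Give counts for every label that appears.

start.  V:3 E:3  edges: 0-p->2 0-q->2 2-q->0
1. fire R2 via {0↦0, 1↦2}  →  V:3 E:2  edges: 0-p->2 2-q->0
2. fire R2 via {0↦2, 1↦0}  →  V:3 E:1  edges: 0-p->2
halt: no rule applies after step 2
NF edges: [(0, 2, 'p')]

Answer: p:1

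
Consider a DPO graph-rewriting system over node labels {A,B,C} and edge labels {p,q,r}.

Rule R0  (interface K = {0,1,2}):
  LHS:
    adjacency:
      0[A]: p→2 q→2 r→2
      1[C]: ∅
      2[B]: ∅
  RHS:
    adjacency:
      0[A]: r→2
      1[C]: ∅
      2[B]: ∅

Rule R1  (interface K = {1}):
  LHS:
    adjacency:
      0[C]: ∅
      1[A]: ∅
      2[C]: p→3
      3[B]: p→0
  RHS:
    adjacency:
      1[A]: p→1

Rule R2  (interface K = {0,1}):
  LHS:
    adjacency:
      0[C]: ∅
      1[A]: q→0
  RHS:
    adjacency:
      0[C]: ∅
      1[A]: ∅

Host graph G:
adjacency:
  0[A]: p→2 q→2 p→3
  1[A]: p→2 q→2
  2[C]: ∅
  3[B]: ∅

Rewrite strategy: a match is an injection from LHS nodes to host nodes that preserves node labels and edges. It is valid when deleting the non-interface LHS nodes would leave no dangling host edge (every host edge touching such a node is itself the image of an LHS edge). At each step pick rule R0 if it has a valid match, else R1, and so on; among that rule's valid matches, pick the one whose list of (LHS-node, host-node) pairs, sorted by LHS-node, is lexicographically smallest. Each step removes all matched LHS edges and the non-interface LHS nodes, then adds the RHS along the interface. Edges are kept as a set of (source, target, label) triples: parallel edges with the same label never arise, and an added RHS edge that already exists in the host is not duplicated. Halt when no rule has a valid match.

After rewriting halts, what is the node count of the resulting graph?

initial: |V|=4 |E|=5  E = 0-p->2 0-q->2 0-p->3 1-p->2 1-q->2
step 1: apply R2 at {0↦2, 1↦0}  → |V|=4 |E|=4  E = 0-p->2 0-p->3 1-p->2 1-q->2
step 2: apply R2 at {0↦2, 1↦1}  → |V|=4 |E|=3  E = 0-p->2 0-p->3 1-p->2
normal form: no rule applies after step 2
NF nodes: {0:A, 1:A, 2:C, 3:B}

Answer: 4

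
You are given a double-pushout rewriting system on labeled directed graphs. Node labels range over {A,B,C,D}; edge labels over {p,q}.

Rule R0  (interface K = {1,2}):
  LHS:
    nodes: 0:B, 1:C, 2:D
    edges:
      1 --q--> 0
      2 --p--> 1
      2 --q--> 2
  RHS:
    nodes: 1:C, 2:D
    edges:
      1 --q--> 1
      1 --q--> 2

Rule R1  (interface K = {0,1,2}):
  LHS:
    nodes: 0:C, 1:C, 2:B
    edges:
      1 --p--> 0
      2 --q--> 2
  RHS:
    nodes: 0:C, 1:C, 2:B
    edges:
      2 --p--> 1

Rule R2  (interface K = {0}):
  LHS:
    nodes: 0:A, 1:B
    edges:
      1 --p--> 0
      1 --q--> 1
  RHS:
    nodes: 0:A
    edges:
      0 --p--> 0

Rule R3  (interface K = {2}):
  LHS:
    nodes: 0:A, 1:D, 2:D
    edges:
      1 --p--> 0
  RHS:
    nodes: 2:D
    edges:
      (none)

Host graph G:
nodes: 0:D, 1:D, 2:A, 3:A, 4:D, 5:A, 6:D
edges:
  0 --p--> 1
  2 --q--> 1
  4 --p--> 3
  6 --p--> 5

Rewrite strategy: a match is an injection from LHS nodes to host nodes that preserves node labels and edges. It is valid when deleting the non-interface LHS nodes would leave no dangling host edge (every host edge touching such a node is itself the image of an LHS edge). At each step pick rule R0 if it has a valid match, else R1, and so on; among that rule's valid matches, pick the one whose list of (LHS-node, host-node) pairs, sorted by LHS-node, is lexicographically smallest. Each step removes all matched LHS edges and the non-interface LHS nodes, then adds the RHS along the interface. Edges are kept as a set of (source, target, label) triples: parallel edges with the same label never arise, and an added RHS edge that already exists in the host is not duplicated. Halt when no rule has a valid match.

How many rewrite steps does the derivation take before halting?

Answer: 2

Rewrite trace:
start.  V:7 E:4  edges: 0-p->1 2-q->1 4-p->3 6-p->5
1. fire R3 via {0↦3, 1↦4, 2↦0}  →  V:5 E:3  edges: 0-p->1 2-q->1 6-p->5
2. fire R3 via {0↦5, 1↦6, 2↦0}  →  V:3 E:2  edges: 0-p->1 2-q->1
normal form: no rule applies after step 2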